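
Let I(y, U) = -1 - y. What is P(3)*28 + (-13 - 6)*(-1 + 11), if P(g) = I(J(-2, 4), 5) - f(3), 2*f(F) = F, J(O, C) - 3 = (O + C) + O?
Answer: -344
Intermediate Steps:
J(O, C) = 3 + C + 2*O (J(O, C) = 3 + ((O + C) + O) = 3 + ((C + O) + O) = 3 + (C + 2*O) = 3 + C + 2*O)
f(F) = F/2
P(g) = -11/2 (P(g) = (-1 - (3 + 4 + 2*(-2))) - 3/2 = (-1 - (3 + 4 - 4)) - 1*3/2 = (-1 - 1*3) - 3/2 = (-1 - 3) - 3/2 = -4 - 3/2 = -11/2)
P(3)*28 + (-13 - 6)*(-1 + 11) = -11/2*28 + (-13 - 6)*(-1 + 11) = -154 - 19*10 = -154 - 190 = -344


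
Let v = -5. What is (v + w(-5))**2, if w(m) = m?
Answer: 100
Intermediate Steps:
(v + w(-5))**2 = (-5 - 5)**2 = (-10)**2 = 100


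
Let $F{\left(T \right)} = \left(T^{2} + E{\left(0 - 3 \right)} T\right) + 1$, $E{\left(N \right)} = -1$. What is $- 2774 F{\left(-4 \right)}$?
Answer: $-58254$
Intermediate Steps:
$F{\left(T \right)} = 1 + T^{2} - T$ ($F{\left(T \right)} = \left(T^{2} - T\right) + 1 = 1 + T^{2} - T$)
$- 2774 F{\left(-4 \right)} = - 2774 \left(1 + \left(-4\right)^{2} - -4\right) = - 2774 \left(1 + 16 + 4\right) = \left(-2774\right) 21 = -58254$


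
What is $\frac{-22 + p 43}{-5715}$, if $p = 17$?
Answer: $- \frac{709}{5715} \approx -0.12406$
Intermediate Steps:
$\frac{-22 + p 43}{-5715} = \frac{-22 + 17 \cdot 43}{-5715} = \left(-22 + 731\right) \left(- \frac{1}{5715}\right) = 709 \left(- \frac{1}{5715}\right) = - \frac{709}{5715}$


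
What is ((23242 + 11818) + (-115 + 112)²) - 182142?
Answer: -147073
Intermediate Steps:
((23242 + 11818) + (-115 + 112)²) - 182142 = (35060 + (-3)²) - 182142 = (35060 + 9) - 182142 = 35069 - 182142 = -147073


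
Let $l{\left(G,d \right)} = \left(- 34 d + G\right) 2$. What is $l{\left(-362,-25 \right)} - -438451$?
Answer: $439427$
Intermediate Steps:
$l{\left(G,d \right)} = - 68 d + 2 G$ ($l{\left(G,d \right)} = \left(G - 34 d\right) 2 = - 68 d + 2 G$)
$l{\left(-362,-25 \right)} - -438451 = \left(\left(-68\right) \left(-25\right) + 2 \left(-362\right)\right) - -438451 = \left(1700 - 724\right) + 438451 = 976 + 438451 = 439427$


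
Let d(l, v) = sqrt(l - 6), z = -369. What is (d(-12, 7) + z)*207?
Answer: -76383 + 621*I*sqrt(2) ≈ -76383.0 + 878.23*I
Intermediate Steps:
d(l, v) = sqrt(-6 + l)
(d(-12, 7) + z)*207 = (sqrt(-6 - 12) - 369)*207 = (sqrt(-18) - 369)*207 = (3*I*sqrt(2) - 369)*207 = (-369 + 3*I*sqrt(2))*207 = -76383 + 621*I*sqrt(2)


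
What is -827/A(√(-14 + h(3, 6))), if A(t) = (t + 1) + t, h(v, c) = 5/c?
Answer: -2481/161 + 827*I*√474/161 ≈ -15.41 + 111.83*I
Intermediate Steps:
A(t) = 1 + 2*t (A(t) = (1 + t) + t = 1 + 2*t)
-827/A(√(-14 + h(3, 6))) = -827/(1 + 2*√(-14 + 5/6)) = -827/(1 + 2*√(-14 + 5*(⅙))) = -827/(1 + 2*√(-14 + ⅚)) = -827/(1 + 2*√(-79/6)) = -827/(1 + 2*(I*√474/6)) = -827/(1 + I*√474/3)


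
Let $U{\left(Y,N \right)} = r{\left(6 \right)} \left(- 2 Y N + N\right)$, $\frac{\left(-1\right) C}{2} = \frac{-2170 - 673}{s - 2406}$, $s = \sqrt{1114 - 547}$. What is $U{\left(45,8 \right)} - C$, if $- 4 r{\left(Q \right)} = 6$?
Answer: $\frac{2065183936}{1929423} + \frac{5686 \sqrt{7}}{643141} \approx 1070.4$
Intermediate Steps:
$r{\left(Q \right)} = - \frac{3}{2}$ ($r{\left(Q \right)} = \left(- \frac{1}{4}\right) 6 = - \frac{3}{2}$)
$s = 9 \sqrt{7}$ ($s = \sqrt{567} = 9 \sqrt{7} \approx 23.812$)
$C = \frac{5686}{-2406 + 9 \sqrt{7}}$ ($C = - 2 \frac{-2170 - 673}{9 \sqrt{7} - 2406} = - 2 \left(- \frac{2843}{-2406 + 9 \sqrt{7}}\right) = \frac{5686}{-2406 + 9 \sqrt{7}} \approx -2.3869$)
$U{\left(Y,N \right)} = - \frac{3 N}{2} + 3 N Y$ ($U{\left(Y,N \right)} = - \frac{3 \left(- 2 Y N + N\right)}{2} = - \frac{3 \left(- 2 N Y + N\right)}{2} = - \frac{3 \left(N - 2 N Y\right)}{2} = - \frac{3 N}{2} + 3 N Y$)
$U{\left(45,8 \right)} - C = \frac{3}{2} \cdot 8 \left(-1 + 2 \cdot 45\right) - \left(- \frac{4560172}{1929423} - \frac{5686 \sqrt{7}}{643141}\right) = \frac{3}{2} \cdot 8 \left(-1 + 90\right) + \left(\frac{4560172}{1929423} + \frac{5686 \sqrt{7}}{643141}\right) = \frac{3}{2} \cdot 8 \cdot 89 + \left(\frac{4560172}{1929423} + \frac{5686 \sqrt{7}}{643141}\right) = 1068 + \left(\frac{4560172}{1929423} + \frac{5686 \sqrt{7}}{643141}\right) = \frac{2065183936}{1929423} + \frac{5686 \sqrt{7}}{643141}$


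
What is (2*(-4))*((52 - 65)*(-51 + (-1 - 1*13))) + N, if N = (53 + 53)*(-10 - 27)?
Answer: -10682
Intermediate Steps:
N = -3922 (N = 106*(-37) = -3922)
(2*(-4))*((52 - 65)*(-51 + (-1 - 1*13))) + N = (2*(-4))*((52 - 65)*(-51 + (-1 - 1*13))) - 3922 = -(-104)*(-51 + (-1 - 13)) - 3922 = -(-104)*(-51 - 14) - 3922 = -(-104)*(-65) - 3922 = -8*845 - 3922 = -6760 - 3922 = -10682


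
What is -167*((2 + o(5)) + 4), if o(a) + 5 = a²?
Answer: -4342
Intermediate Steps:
o(a) = -5 + a²
-167*((2 + o(5)) + 4) = -167*((2 + (-5 + 5²)) + 4) = -167*((2 + (-5 + 25)) + 4) = -167*((2 + 20) + 4) = -167*(22 + 4) = -167*26 = -4342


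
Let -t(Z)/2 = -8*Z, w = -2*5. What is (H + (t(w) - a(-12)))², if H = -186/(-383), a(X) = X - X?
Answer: 3732476836/146689 ≈ 25445.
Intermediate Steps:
a(X) = 0
w = -10
t(Z) = 16*Z (t(Z) = -(-16)*Z = 16*Z)
H = 186/383 (H = -186*(-1/383) = 186/383 ≈ 0.48564)
(H + (t(w) - a(-12)))² = (186/383 + (16*(-10) - 1*0))² = (186/383 + (-160 + 0))² = (186/383 - 160)² = (-61094/383)² = 3732476836/146689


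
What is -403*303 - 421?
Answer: -122530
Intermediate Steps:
-403*303 - 421 = -122109 - 421 = -122530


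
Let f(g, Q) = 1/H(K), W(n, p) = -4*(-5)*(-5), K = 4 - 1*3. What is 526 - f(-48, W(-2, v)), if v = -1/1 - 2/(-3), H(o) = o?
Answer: 525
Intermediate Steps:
K = 1 (K = 4 - 3 = 1)
v = -⅓ (v = -1*1 - 2*(-⅓) = -1 + ⅔ = -⅓ ≈ -0.33333)
W(n, p) = -100 (W(n, p) = 20*(-5) = -100)
f(g, Q) = 1 (f(g, Q) = 1/1 = 1)
526 - f(-48, W(-2, v)) = 526 - 1*1 = 526 - 1 = 525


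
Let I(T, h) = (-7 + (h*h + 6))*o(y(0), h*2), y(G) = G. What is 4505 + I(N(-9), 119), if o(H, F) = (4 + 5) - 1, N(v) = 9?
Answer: 117785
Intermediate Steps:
o(H, F) = 8 (o(H, F) = 9 - 1 = 8)
I(T, h) = -8 + 8*h² (I(T, h) = (-7 + (h*h + 6))*8 = (-7 + (h² + 6))*8 = (-7 + (6 + h²))*8 = (-1 + h²)*8 = -8 + 8*h²)
4505 + I(N(-9), 119) = 4505 + (-8 + 8*119²) = 4505 + (-8 + 8*14161) = 4505 + (-8 + 113288) = 4505 + 113280 = 117785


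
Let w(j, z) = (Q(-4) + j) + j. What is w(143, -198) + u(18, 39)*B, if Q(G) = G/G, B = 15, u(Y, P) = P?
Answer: 872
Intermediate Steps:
Q(G) = 1
w(j, z) = 1 + 2*j (w(j, z) = (1 + j) + j = 1 + 2*j)
w(143, -198) + u(18, 39)*B = (1 + 2*143) + 39*15 = (1 + 286) + 585 = 287 + 585 = 872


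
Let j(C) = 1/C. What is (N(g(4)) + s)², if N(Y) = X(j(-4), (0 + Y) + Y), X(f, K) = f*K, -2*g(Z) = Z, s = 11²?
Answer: 14884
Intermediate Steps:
s = 121
g(Z) = -Z/2
X(f, K) = K*f
N(Y) = -Y/2 (N(Y) = ((0 + Y) + Y)/(-4) = (Y + Y)*(-¼) = (2*Y)*(-¼) = -Y/2)
(N(g(4)) + s)² = (-(-1)*4/4 + 121)² = (-½*(-2) + 121)² = (1 + 121)² = 122² = 14884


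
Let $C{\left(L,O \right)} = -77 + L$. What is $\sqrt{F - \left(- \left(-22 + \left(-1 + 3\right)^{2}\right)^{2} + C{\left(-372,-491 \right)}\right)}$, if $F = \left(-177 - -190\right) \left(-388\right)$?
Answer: $i \sqrt{4271} \approx 65.353 i$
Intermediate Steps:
$F = -5044$ ($F = \left(-177 + 190\right) \left(-388\right) = 13 \left(-388\right) = -5044$)
$\sqrt{F - \left(- \left(-22 + \left(-1 + 3\right)^{2}\right)^{2} + C{\left(-372,-491 \right)}\right)} = \sqrt{-5044 + \left(\left(-22 + \left(-1 + 3\right)^{2}\right)^{2} - \left(-77 - 372\right)\right)} = \sqrt{-5044 + \left(\left(-22 + 2^{2}\right)^{2} - -449\right)} = \sqrt{-5044 + \left(\left(-22 + 4\right)^{2} + 449\right)} = \sqrt{-5044 + \left(\left(-18\right)^{2} + 449\right)} = \sqrt{-5044 + \left(324 + 449\right)} = \sqrt{-5044 + 773} = \sqrt{-4271} = i \sqrt{4271}$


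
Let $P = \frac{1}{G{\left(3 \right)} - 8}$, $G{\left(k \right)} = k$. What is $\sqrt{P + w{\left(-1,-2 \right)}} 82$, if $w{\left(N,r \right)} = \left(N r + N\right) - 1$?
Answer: $\frac{82 i \sqrt{5}}{5} \approx 36.672 i$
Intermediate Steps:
$P = - \frac{1}{5}$ ($P = \frac{1}{3 - 8} = \frac{1}{-5} = - \frac{1}{5} \approx -0.2$)
$w{\left(N,r \right)} = -1 + N + N r$ ($w{\left(N,r \right)} = \left(N + N r\right) - 1 = -1 + N + N r$)
$\sqrt{P + w{\left(-1,-2 \right)}} 82 = \sqrt{- \frac{1}{5} - 0} \cdot 82 = \sqrt{- \frac{1}{5} + 0} \cdot 82 = \sqrt{- \frac{1}{5}} \cdot 82 = \frac{i \sqrt{5}}{5} \cdot 82 = \frac{82 i \sqrt{5}}{5}$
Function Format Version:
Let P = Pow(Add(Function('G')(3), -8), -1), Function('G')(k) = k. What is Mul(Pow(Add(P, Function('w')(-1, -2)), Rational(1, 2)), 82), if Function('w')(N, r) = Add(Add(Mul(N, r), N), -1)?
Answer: Mul(Rational(82, 5), I, Pow(5, Rational(1, 2))) ≈ Mul(36.672, I)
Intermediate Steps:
P = Rational(-1, 5) (P = Pow(Add(3, -8), -1) = Pow(-5, -1) = Rational(-1, 5) ≈ -0.20000)
Function('w')(N, r) = Add(-1, N, Mul(N, r)) (Function('w')(N, r) = Add(Add(N, Mul(N, r)), -1) = Add(-1, N, Mul(N, r)))
Mul(Pow(Add(P, Function('w')(-1, -2)), Rational(1, 2)), 82) = Mul(Pow(Add(Rational(-1, 5), Add(-1, -1, Mul(-1, -2))), Rational(1, 2)), 82) = Mul(Pow(Add(Rational(-1, 5), Add(-1, -1, 2)), Rational(1, 2)), 82) = Mul(Pow(Add(Rational(-1, 5), 0), Rational(1, 2)), 82) = Mul(Pow(Rational(-1, 5), Rational(1, 2)), 82) = Mul(Mul(Rational(1, 5), I, Pow(5, Rational(1, 2))), 82) = Mul(Rational(82, 5), I, Pow(5, Rational(1, 2)))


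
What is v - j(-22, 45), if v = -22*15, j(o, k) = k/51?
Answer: -5625/17 ≈ -330.88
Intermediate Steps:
j(o, k) = k/51 (j(o, k) = k*(1/51) = k/51)
v = -330
v - j(-22, 45) = -330 - 45/51 = -330 - 1*15/17 = -330 - 15/17 = -5625/17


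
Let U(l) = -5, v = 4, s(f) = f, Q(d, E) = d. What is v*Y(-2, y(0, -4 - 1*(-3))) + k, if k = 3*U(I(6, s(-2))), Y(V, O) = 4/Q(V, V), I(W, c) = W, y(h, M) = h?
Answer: -23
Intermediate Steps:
Y(V, O) = 4/V
k = -15 (k = 3*(-5) = -15)
v*Y(-2, y(0, -4 - 1*(-3))) + k = 4*(4/(-2)) - 15 = 4*(4*(-½)) - 15 = 4*(-2) - 15 = -8 - 15 = -23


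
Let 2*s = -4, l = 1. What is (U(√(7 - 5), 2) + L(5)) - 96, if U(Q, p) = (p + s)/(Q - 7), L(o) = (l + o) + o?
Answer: -85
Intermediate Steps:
s = -2 (s = (½)*(-4) = -2)
L(o) = 1 + 2*o (L(o) = (1 + o) + o = 1 + 2*o)
U(Q, p) = (-2 + p)/(-7 + Q) (U(Q, p) = (p - 2)/(Q - 7) = (-2 + p)/(-7 + Q))
(U(√(7 - 5), 2) + L(5)) - 96 = ((-2 + 2)/(-7 + √(7 - 5)) + (1 + 2*5)) - 96 = (0/(-7 + √2) + (1 + 10)) - 96 = (0 + 11) - 96 = 11 - 96 = -85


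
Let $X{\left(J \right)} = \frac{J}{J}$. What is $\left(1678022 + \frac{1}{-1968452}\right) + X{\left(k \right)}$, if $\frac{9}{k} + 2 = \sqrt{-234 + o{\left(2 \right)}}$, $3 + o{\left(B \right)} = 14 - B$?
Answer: $\frac{3303107730395}{1968452} \approx 1.678 \cdot 10^{6}$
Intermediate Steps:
$o{\left(B \right)} = 11 - B$ ($o{\left(B \right)} = -3 - \left(-14 + B\right) = 11 - B$)
$k = \frac{9 \left(-2 - 15 i\right)}{229}$ ($k = \frac{9}{-2 + \sqrt{-234 + \left(11 - 2\right)}} = \frac{9}{-2 + \sqrt{-234 + 9}} = \frac{9}{-2 + \sqrt{-225}} = \frac{9}{-2 + 15 i} = 9 \frac{-2 - 15 i}{229} = \frac{9 \left(-2 - 15 i\right)}{229} \approx -0.078603 - 0.58952 i$)
$X{\left(J \right)} = 1$
$\left(1678022 + \frac{1}{-1968452}\right) + X{\left(k \right)} = \left(1678022 + \frac{1}{-1968452}\right) + 1 = \left(1678022 - \frac{1}{1968452}\right) + 1 = \frac{3303105761943}{1968452} + 1 = \frac{3303107730395}{1968452}$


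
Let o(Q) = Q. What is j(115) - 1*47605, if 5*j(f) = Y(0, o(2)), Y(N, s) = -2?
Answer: -238027/5 ≈ -47605.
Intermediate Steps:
j(f) = -⅖ (j(f) = (⅕)*(-2) = -⅖)
j(115) - 1*47605 = -⅖ - 1*47605 = -⅖ - 47605 = -238027/5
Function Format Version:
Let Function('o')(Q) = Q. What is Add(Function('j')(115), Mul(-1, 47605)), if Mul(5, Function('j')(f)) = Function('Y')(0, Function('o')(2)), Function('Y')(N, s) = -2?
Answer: Rational(-238027, 5) ≈ -47605.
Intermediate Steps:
Function('j')(f) = Rational(-2, 5) (Function('j')(f) = Mul(Rational(1, 5), -2) = Rational(-2, 5))
Add(Function('j')(115), Mul(-1, 47605)) = Add(Rational(-2, 5), Mul(-1, 47605)) = Add(Rational(-2, 5), -47605) = Rational(-238027, 5)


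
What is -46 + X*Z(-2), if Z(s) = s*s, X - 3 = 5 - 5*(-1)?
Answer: 6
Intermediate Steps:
X = 13 (X = 3 + (5 - 5*(-1)) = 3 + (5 + 5) = 3 + 10 = 13)
Z(s) = s²
-46 + X*Z(-2) = -46 + 13*(-2)² = -46 + 13*4 = -46 + 52 = 6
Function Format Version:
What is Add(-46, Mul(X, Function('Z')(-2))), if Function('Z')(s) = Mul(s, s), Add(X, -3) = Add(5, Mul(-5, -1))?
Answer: 6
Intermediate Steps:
X = 13 (X = Add(3, Add(5, Mul(-5, -1))) = Add(3, Add(5, 5)) = Add(3, 10) = 13)
Function('Z')(s) = Pow(s, 2)
Add(-46, Mul(X, Function('Z')(-2))) = Add(-46, Mul(13, Pow(-2, 2))) = Add(-46, Mul(13, 4)) = Add(-46, 52) = 6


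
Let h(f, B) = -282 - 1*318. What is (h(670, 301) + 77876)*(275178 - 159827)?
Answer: 8913863876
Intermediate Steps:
h(f, B) = -600 (h(f, B) = -282 - 318 = -600)
(h(670, 301) + 77876)*(275178 - 159827) = (-600 + 77876)*(275178 - 159827) = 77276*115351 = 8913863876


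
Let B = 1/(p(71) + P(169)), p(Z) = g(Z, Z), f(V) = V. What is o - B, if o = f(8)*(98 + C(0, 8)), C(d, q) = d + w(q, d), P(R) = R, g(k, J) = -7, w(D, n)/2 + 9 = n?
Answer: 103679/162 ≈ 639.99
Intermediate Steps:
w(D, n) = -18 + 2*n
C(d, q) = -18 + 3*d (C(d, q) = d + (-18 + 2*d) = -18 + 3*d)
p(Z) = -7
B = 1/162 (B = 1/(-7 + 169) = 1/162 ≈ 0.0061728)
o = 640 (o = 8*(98 + (-18 + 3*0)) = 8*(98 + (-18 + 0)) = 8*(98 - 18) = 8*80 = 640)
o - B = 640 - 1*1/162 = 640 - 1/162 = 103679/162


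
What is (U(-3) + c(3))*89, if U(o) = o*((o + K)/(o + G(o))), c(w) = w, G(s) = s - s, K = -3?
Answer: -267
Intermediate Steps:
G(s) = 0
U(o) = -3 + o (U(o) = o*((o - 3)/(o + 0)) = o*((-3 + o)/o) = -3 + o)
(U(-3) + c(3))*89 = ((-3 - 3) + 3)*89 = (-6 + 3)*89 = -3*89 = -267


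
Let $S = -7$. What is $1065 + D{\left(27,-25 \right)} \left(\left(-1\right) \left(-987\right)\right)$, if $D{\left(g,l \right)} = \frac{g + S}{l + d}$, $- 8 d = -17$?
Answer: $\frac{12325}{61} \approx 202.05$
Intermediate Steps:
$d = \frac{17}{8}$ ($d = \left(- \frac{1}{8}\right) \left(-17\right) = \frac{17}{8} \approx 2.125$)
$D{\left(g,l \right)} = \frac{-7 + g}{\frac{17}{8} + l}$ ($D{\left(g,l \right)} = \frac{g - 7}{l + \frac{17}{8}} = \frac{-7 + g}{\frac{17}{8} + l}$)
$1065 + D{\left(27,-25 \right)} \left(\left(-1\right) \left(-987\right)\right) = 1065 + \frac{8 \left(-7 + 27\right)}{17 + 8 \left(-25\right)} \left(\left(-1\right) \left(-987\right)\right) = 1065 + 8 \frac{1}{17 - 200} \cdot 20 \cdot 987 = 1065 + 8 \frac{1}{-183} \cdot 20 \cdot 987 = 1065 + 8 \left(- \frac{1}{183}\right) 20 \cdot 987 = 1065 - \frac{52640}{61} = \frac{12325}{61}$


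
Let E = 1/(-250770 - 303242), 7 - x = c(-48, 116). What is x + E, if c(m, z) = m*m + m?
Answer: -1245972989/554012 ≈ -2249.0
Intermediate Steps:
c(m, z) = m + m**2 (c(m, z) = m**2 + m = m + m**2)
x = -2249 (x = 7 - (-48)*(1 - 48) = 7 - (-48)*(-47) = 7 - 1*2256 = 7 - 2256 = -2249)
E = -1/554012 (E = 1/(-554012) = -1/554012 ≈ -1.8050e-6)
x + E = -2249 - 1/554012 = -1245972989/554012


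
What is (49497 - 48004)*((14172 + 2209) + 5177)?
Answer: 32186094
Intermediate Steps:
(49497 - 48004)*((14172 + 2209) + 5177) = 1493*(16381 + 5177) = 1493*21558 = 32186094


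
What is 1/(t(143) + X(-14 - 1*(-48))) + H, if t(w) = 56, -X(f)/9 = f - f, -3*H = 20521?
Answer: -1149173/168 ≈ -6840.3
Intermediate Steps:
H = -20521/3 (H = -1/3*20521 = -20521/3 ≈ -6840.3)
X(f) = 0 (X(f) = -9*(f - f) = -9*0 = 0)
1/(t(143) + X(-14 - 1*(-48))) + H = 1/(56 + 0) - 20521/3 = 1/56 - 20521/3 = -1149173/168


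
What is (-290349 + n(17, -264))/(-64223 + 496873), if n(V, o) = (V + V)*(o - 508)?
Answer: -316597/432650 ≈ -0.73176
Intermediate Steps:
n(V, o) = 2*V*(-508 + o) (n(V, o) = (2*V)*(-508 + o) = 2*V*(-508 + o))
(-290349 + n(17, -264))/(-64223 + 496873) = (-290349 + 2*17*(-508 - 264))/(-64223 + 496873) = (-290349 + 2*17*(-772))/432650 = (-290349 - 26248)*(1/432650) = -316597*1/432650 = -316597/432650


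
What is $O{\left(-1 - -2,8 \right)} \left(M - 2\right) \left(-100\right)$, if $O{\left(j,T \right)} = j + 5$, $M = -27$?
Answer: $17400$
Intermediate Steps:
$O{\left(j,T \right)} = 5 + j$
$O{\left(-1 - -2,8 \right)} \left(M - 2\right) \left(-100\right) = \left(5 - -1\right) \left(-27 - 2\right) \left(-100\right) = \left(5 + \left(-1 + 2\right)\right) \left(-29\right) \left(-100\right) = \left(5 + 1\right) \left(-29\right) \left(-100\right) = 6 \left(-29\right) \left(-100\right) = \left(-174\right) \left(-100\right) = 17400$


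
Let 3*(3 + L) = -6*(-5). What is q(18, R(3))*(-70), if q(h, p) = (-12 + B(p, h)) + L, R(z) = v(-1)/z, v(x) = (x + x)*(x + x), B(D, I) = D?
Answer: 770/3 ≈ 256.67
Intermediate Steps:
v(x) = 4*x**2 (v(x) = (2*x)*(2*x) = 4*x**2)
L = 7 (L = -3 + (-6*(-5))/3 = -3 + (1/3)*30 = -3 + 10 = 7)
R(z) = 4/z (R(z) = (4*(-1)**2)/z = (4*1)/z = 4/z)
q(h, p) = -5 + p (q(h, p) = (-12 + p) + 7 = -5 + p)
q(18, R(3))*(-70) = (-5 + 4/3)*(-70) = -11/3*(-70) = 770/3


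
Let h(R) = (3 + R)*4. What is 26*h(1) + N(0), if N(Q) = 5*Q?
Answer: 416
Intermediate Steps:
h(R) = 12 + 4*R
26*h(1) + N(0) = 26*(12 + 4*1) + 5*0 = 26*(12 + 4) + 0 = 26*16 + 0 = 416 + 0 = 416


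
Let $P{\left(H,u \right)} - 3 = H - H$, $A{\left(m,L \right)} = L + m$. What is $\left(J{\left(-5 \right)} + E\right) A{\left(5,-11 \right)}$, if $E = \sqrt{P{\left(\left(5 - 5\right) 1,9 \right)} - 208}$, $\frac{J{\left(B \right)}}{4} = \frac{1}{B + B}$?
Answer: $\frac{12}{5} - 6 i \sqrt{205} \approx 2.4 - 85.907 i$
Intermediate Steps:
$J{\left(B \right)} = \frac{2}{B}$ ($J{\left(B \right)} = \frac{4}{B + B} = \frac{4}{2 B} = 4 \frac{1}{2 B} = \frac{2}{B}$)
$P{\left(H,u \right)} = 3$ ($P{\left(H,u \right)} = 3 + \left(H - H\right) = 3 + 0 = 3$)
$E = i \sqrt{205}$ ($E = \sqrt{3 - 208} = \sqrt{-205} = i \sqrt{205} \approx 14.318 i$)
$\left(J{\left(-5 \right)} + E\right) A{\left(5,-11 \right)} = \left(\frac{2}{-5} + i \sqrt{205}\right) \left(-11 + 5\right) = \left(2 \left(- \frac{1}{5}\right) + i \sqrt{205}\right) \left(-6\right) = \left(- \frac{2}{5} + i \sqrt{205}\right) \left(-6\right) = \frac{12}{5} - 6 i \sqrt{205}$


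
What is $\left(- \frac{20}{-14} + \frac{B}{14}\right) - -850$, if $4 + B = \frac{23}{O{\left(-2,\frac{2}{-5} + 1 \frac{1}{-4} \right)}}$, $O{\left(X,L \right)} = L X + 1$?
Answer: $\frac{5963}{7} \approx 851.86$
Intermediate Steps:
$O{\left(X,L \right)} = 1 + L X$
$B = 6$ ($B = -4 + \frac{23}{1 + \left(\frac{2}{-5} + 1 \frac{1}{-4}\right) \left(-2\right)} = -4 + \frac{23}{1 + \left(2 \left(- \frac{1}{5}\right) + 1 \left(- \frac{1}{4}\right)\right) \left(-2\right)} = -4 + \frac{23}{1 + \left(- \frac{2}{5} - \frac{1}{4}\right) \left(-2\right)} = -4 + \frac{23}{1 - - \frac{13}{10}} = -4 + \frac{23}{1 + \frac{13}{10}} = -4 + \frac{23}{\frac{23}{10}} = -4 + 23 \cdot \frac{10}{23} = -4 + 10 = 6$)
$\left(- \frac{20}{-14} + \frac{B}{14}\right) - -850 = \left(- \frac{20}{-14} + \frac{6}{14}\right) - -850 = \left(\left(-20\right) \left(- \frac{1}{14}\right) + 6 \cdot \frac{1}{14}\right) + 850 = \left(\frac{10}{7} + \frac{3}{7}\right) + 850 = \frac{13}{7} + 850 = \frac{5963}{7}$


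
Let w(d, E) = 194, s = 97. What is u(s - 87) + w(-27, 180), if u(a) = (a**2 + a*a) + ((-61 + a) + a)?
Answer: 353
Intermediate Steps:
u(a) = -61 + 2*a + 2*a**2 (u(a) = (a**2 + a**2) + (-61 + 2*a) = 2*a**2 + (-61 + 2*a) = -61 + 2*a + 2*a**2)
u(s - 87) + w(-27, 180) = (-61 + 2*(97 - 87) + 2*(97 - 87)**2) + 194 = (-61 + 2*10 + 2*10**2) + 194 = (-61 + 20 + 2*100) + 194 = (-61 + 20 + 200) + 194 = 159 + 194 = 353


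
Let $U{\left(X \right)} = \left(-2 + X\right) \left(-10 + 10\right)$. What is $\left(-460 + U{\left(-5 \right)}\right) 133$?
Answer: $-61180$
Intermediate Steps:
$U{\left(X \right)} = 0$ ($U{\left(X \right)} = \left(-2 + X\right) 0 = 0$)
$\left(-460 + U{\left(-5 \right)}\right) 133 = \left(-460 + 0\right) 133 = \left(-460\right) 133 = -61180$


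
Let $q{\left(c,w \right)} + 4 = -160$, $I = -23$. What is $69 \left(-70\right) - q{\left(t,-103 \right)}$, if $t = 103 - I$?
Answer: $-4666$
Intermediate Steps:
$t = 126$ ($t = 103 - -23 = 103 + 23 = 126$)
$q{\left(c,w \right)} = -164$ ($q{\left(c,w \right)} = -4 - 160 = -164$)
$69 \left(-70\right) - q{\left(t,-103 \right)} = 69 \left(-70\right) - -164 = -4830 + 164 = -4666$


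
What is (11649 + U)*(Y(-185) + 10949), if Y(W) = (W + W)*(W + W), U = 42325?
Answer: 7980001926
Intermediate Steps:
Y(W) = 4*W**2 (Y(W) = (2*W)*(2*W) = 4*W**2)
(11649 + U)*(Y(-185) + 10949) = (11649 + 42325)*(4*(-185)**2 + 10949) = 53974*(4*34225 + 10949) = 53974*(136900 + 10949) = 53974*147849 = 7980001926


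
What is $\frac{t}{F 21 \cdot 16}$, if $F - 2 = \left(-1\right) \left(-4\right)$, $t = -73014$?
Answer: $- \frac{12169}{336} \approx -36.217$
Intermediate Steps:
$F = 6$ ($F = 2 - -4 = 2 + 4 = 6$)
$\frac{t}{F 21 \cdot 16} = - \frac{73014}{6 \cdot 21 \cdot 16} = - \frac{73014}{126 \cdot 16} = - \frac{73014}{2016} = \left(-73014\right) \frac{1}{2016} = - \frac{12169}{336}$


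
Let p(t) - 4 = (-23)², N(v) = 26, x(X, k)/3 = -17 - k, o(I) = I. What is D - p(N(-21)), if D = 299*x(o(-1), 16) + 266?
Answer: -29868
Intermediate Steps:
x(X, k) = -51 - 3*k (x(X, k) = 3*(-17 - k) = -51 - 3*k)
D = -29335 (D = 299*(-51 - 3*16) + 266 = 299*(-51 - 48) + 266 = 299*(-99) + 266 = -29601 + 266 = -29335)
p(t) = 533 (p(t) = 4 + (-23)² = 4 + 529 = 533)
D - p(N(-21)) = -29335 - 1*533 = -29335 - 533 = -29868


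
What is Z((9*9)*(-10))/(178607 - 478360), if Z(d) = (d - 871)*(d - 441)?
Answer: -2102931/299753 ≈ -7.0155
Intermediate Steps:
Z(d) = (-871 + d)*(-441 + d)
Z((9*9)*(-10))/(178607 - 478360) = (384111 + ((9*9)*(-10))² - 1312*9*9*(-10))/(178607 - 478360) = (384111 + (81*(-10))² - 106272*(-10))/(-299753) = (384111 + (-810)² - 1312*(-810))*(-1/299753) = (384111 + 656100 + 1062720)*(-1/299753) = 2102931*(-1/299753) = -2102931/299753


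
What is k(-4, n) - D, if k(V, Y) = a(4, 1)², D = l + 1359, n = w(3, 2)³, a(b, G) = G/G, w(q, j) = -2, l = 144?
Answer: -1502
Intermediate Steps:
a(b, G) = 1
n = -8 (n = (-2)³ = -8)
D = 1503 (D = 144 + 1359 = 1503)
k(V, Y) = 1 (k(V, Y) = 1² = 1)
k(-4, n) - D = 1 - 1*1503 = 1 - 1503 = -1502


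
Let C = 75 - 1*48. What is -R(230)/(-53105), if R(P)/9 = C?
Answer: 243/53105 ≈ 0.0045758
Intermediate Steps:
C = 27 (C = 75 - 48 = 27)
R(P) = 243 (R(P) = 9*27 = 243)
-R(230)/(-53105) = -243/(-53105) = -243*(-1)/53105 = -1*(-243/53105) = 243/53105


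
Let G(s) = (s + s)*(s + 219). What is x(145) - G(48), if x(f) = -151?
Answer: -25783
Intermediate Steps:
G(s) = 2*s*(219 + s) (G(s) = (2*s)*(219 + s) = 2*s*(219 + s))
x(145) - G(48) = -151 - 2*48*(219 + 48) = -151 - 2*48*267 = -151 - 1*25632 = -151 - 25632 = -25783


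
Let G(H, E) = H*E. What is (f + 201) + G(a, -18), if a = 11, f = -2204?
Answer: -2201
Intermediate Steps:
G(H, E) = E*H
(f + 201) + G(a, -18) = (-2204 + 201) - 18*11 = -2003 - 198 = -2201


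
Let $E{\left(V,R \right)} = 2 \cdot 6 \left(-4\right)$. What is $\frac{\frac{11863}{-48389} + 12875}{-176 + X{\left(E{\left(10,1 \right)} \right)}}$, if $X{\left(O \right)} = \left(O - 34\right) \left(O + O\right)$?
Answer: $\frac{38937282}{23275109} \approx 1.6729$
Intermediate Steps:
$E{\left(V,R \right)} = -48$ ($E{\left(V,R \right)} = 12 \left(-4\right) = -48$)
$X{\left(O \right)} = 2 O \left(-34 + O\right)$ ($X{\left(O \right)} = \left(-34 + O\right) 2 O = 2 O \left(-34 + O\right)$)
$\frac{\frac{11863}{-48389} + 12875}{-176 + X{\left(E{\left(10,1 \right)} \right)}} = \frac{\frac{11863}{-48389} + 12875}{-176 + 2 \left(-48\right) \left(-34 - 48\right)} = \frac{11863 \left(- \frac{1}{48389}\right) + 12875}{-176 + 2 \left(-48\right) \left(-82\right)} = \frac{- \frac{11863}{48389} + 12875}{-176 + 7872} = \frac{622996512}{48389 \cdot 7696} = \frac{622996512}{48389} \cdot \frac{1}{7696} = \frac{38937282}{23275109}$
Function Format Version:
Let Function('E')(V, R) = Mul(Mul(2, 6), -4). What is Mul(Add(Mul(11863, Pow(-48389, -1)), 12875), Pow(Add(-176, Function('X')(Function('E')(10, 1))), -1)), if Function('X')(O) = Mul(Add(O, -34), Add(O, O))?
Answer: Rational(38937282, 23275109) ≈ 1.6729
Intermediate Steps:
Function('E')(V, R) = -48 (Function('E')(V, R) = Mul(12, -4) = -48)
Function('X')(O) = Mul(2, O, Add(-34, O)) (Function('X')(O) = Mul(Add(-34, O), Mul(2, O)) = Mul(2, O, Add(-34, O)))
Mul(Add(Mul(11863, Pow(-48389, -1)), 12875), Pow(Add(-176, Function('X')(Function('E')(10, 1))), -1)) = Mul(Add(Mul(11863, Pow(-48389, -1)), 12875), Pow(Add(-176, Mul(2, -48, Add(-34, -48))), -1)) = Mul(Add(Mul(11863, Rational(-1, 48389)), 12875), Pow(Add(-176, Mul(2, -48, -82)), -1)) = Mul(Add(Rational(-11863, 48389), 12875), Pow(Add(-176, 7872), -1)) = Mul(Rational(622996512, 48389), Pow(7696, -1)) = Mul(Rational(622996512, 48389), Rational(1, 7696)) = Rational(38937282, 23275109)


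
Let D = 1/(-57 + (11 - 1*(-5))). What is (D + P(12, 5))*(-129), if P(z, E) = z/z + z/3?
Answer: -26316/41 ≈ -641.85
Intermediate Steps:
D = -1/41 (D = 1/(-57 + (11 + 5)) = 1/(-57 + 16) = 1/(-41) = -1/41 ≈ -0.024390)
P(z, E) = 1 + z/3 (P(z, E) = 1 + z*(⅓) = 1 + z/3)
(D + P(12, 5))*(-129) = (-1/41 + (1 + (⅓)*12))*(-129) = (-1/41 + (1 + 4))*(-129) = (-1/41 + 5)*(-129) = (204/41)*(-129) = -26316/41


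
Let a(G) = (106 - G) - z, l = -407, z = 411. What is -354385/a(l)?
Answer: -354385/102 ≈ -3474.4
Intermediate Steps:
a(G) = -305 - G (a(G) = (106 - G) - 1*411 = (106 - G) - 411 = -305 - G)
-354385/a(l) = -354385/(-305 - 1*(-407)) = -354385/(-305 + 407) = -354385/102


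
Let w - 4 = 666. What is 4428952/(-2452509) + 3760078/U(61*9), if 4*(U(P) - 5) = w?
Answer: 6147240760988/282038535 ≈ 21796.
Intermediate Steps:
w = 670 (w = 4 + 666 = 670)
U(P) = 345/2 (U(P) = 5 + (¼)*670 = 5 + 335/2 = 345/2)
4428952/(-2452509) + 3760078/U(61*9) = 4428952/(-2452509) + 3760078/(345/2) = 4428952*(-1/2452509) + 3760078*(2/345) = -4428952/2452509 + 7520156/345 = 6147240760988/282038535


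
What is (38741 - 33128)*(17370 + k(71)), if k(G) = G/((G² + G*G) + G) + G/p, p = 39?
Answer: 13943653694/143 ≈ 9.7508e+7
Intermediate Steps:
k(G) = G/39 + G/(G + 2*G²) (k(G) = G/((G² + G*G) + G) + G/39 = G/((G² + G²) + G) + G*(1/39) = G/(2*G² + G) + G/39 = G/(G + 2*G²) + G/39 = G/39 + G/(G + 2*G²))
(38741 - 33128)*(17370 + k(71)) = (38741 - 33128)*(17370 + (39 + 71 + 2*71²)/(39*(1 + 2*71))) = 5613*(17370 + (39 + 71 + 2*5041)/(39*(1 + 142))) = 5613*(17370 + (1/39)*(39 + 71 + 10082)/143) = 5613*(17370 + (1/39)*(1/143)*10192) = 5613*(17370 + 784/429) = 5613*(7452514/429) = 13943653694/143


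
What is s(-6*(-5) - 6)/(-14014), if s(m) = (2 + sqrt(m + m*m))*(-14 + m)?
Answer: -10/7007 - 50*sqrt(6)/7007 ≈ -0.018906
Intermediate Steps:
s(m) = (-14 + m)*(2 + sqrt(m + m**2)) (s(m) = (2 + sqrt(m + m**2))*(-14 + m) = (-14 + m)*(2 + sqrt(m + m**2)))
s(-6*(-5) - 6)/(-14014) = (-28 - 14*sqrt(1 + (-6*(-5) - 6))*sqrt(-6*(-5) - 6) + 2*(-6*(-5) - 6) + (-6*(-5) - 6)*sqrt((-6*(-5) - 6)*(1 + (-6*(-5) - 6))))/(-14014) = (-28 - 14*sqrt(1 + (30 - 6))*sqrt(30 - 6) + 2*(30 - 6) + (30 - 6)*sqrt((30 - 6)*(1 + (30 - 6))))*(-1/14014) = (-28 - 14*2*sqrt(6)*sqrt(1 + 24) + 2*24 + 24*sqrt(24*(1 + 24)))*(-1/14014) = (-28 - 14*10*sqrt(6) + 48 + 24*sqrt(24*25))*(-1/14014) = (-28 - 140*sqrt(6) + 48 + 24*sqrt(600))*(-1/14014) = (-28 - 140*sqrt(6) + 48 + 24*(10*sqrt(6)))*(-1/14014) = (-28 - 140*sqrt(6) + 48 + 240*sqrt(6))*(-1/14014) = (20 + 100*sqrt(6))*(-1/14014) = -10/7007 - 50*sqrt(6)/7007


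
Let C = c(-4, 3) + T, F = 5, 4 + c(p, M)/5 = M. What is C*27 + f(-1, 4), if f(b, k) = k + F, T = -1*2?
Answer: -180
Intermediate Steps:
c(p, M) = -20 + 5*M
T = -2
C = -7 (C = (-20 + 5*3) - 2 = (-20 + 15) - 2 = -5 - 2 = -7)
f(b, k) = 5 + k (f(b, k) = k + 5 = 5 + k)
C*27 + f(-1, 4) = -7*27 + (5 + 4) = -189 + 9 = -180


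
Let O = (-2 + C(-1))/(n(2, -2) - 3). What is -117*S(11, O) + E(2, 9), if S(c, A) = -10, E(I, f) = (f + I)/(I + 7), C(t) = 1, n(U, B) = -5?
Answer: 10541/9 ≈ 1171.2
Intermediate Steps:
E(I, f) = (I + f)/(7 + I)
O = 1/8 (O = (-2 + 1)/(-5 - 3) = -1/(-8) = -1*(-1/8) = 1/8 ≈ 0.12500)
-117*S(11, O) + E(2, 9) = -117*(-10) + (2 + 9)/(7 + 2) = 1170 + 11/9 = 10541/9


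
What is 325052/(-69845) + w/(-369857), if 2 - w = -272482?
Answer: -139254402544/25832662165 ≈ -5.3906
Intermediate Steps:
w = 272484 (w = 2 - 1*(-272482) = 2 + 272482 = 272484)
325052/(-69845) + w/(-369857) = 325052/(-69845) + 272484/(-369857) = 325052*(-1/69845) + 272484*(-1/369857) = -325052/69845 - 272484/369857 = -139254402544/25832662165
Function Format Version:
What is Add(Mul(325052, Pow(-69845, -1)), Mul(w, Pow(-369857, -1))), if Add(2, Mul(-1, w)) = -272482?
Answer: Rational(-139254402544, 25832662165) ≈ -5.3906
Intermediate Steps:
w = 272484 (w = Add(2, Mul(-1, -272482)) = Add(2, 272482) = 272484)
Add(Mul(325052, Pow(-69845, -1)), Mul(w, Pow(-369857, -1))) = Add(Mul(325052, Pow(-69845, -1)), Mul(272484, Pow(-369857, -1))) = Add(Mul(325052, Rational(-1, 69845)), Mul(272484, Rational(-1, 369857))) = Add(Rational(-325052, 69845), Rational(-272484, 369857)) = Rational(-139254402544, 25832662165)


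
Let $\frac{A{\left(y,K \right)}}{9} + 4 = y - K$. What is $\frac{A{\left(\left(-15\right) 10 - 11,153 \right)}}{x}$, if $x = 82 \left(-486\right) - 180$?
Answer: $\frac{159}{2224} \approx 0.071493$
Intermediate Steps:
$A{\left(y,K \right)} = -36 - 9 K + 9 y$ ($A{\left(y,K \right)} = -36 + 9 \left(y - K\right) = -36 - \left(- 9 y + 9 K\right) = -36 - 9 K + 9 y$)
$x = -40032$ ($x = -39852 - 180 = -40032$)
$\frac{A{\left(\left(-15\right) 10 - 11,153 \right)}}{x} = \frac{-36 - 1377 + 9 \left(\left(-15\right) 10 - 11\right)}{-40032} = \left(-36 - 1377 + 9 \left(-150 - 11\right)\right) \left(- \frac{1}{40032}\right) = \left(-36 - 1377 + 9 \left(-161\right)\right) \left(- \frac{1}{40032}\right) = \left(-36 - 1377 - 1449\right) \left(- \frac{1}{40032}\right) = \left(-2862\right) \left(- \frac{1}{40032}\right) = \frac{159}{2224}$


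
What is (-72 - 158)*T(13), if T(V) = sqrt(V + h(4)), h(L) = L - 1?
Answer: -920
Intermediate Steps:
h(L) = -1 + L
T(V) = sqrt(3 + V) (T(V) = sqrt(V + (-1 + 4)) = sqrt(V + 3) = sqrt(3 + V))
(-72 - 158)*T(13) = (-72 - 158)*sqrt(3 + 13) = -230*sqrt(16) = -230*4 = -920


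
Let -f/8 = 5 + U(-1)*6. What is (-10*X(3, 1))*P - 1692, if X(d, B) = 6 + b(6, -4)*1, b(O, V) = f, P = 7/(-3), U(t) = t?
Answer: -4096/3 ≈ -1365.3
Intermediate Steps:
P = -7/3 (P = 7*(-⅓) = -7/3 ≈ -2.3333)
f = 8 (f = -8*(5 - 1*6) = -8*(5 - 6) = -8*(-1) = 8)
b(O, V) = 8
X(d, B) = 14 (X(d, B) = 6 + 8*1 = 6 + 8 = 14)
(-10*X(3, 1))*P - 1692 = -10*14*(-7/3) - 1692 = -140*(-7/3) - 1692 = 980/3 - 1692 = -4096/3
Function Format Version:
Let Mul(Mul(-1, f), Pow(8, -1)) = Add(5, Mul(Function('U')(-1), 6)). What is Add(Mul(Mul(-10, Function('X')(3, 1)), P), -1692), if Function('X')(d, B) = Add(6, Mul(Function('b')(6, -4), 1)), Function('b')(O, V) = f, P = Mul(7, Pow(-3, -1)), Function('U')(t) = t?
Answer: Rational(-4096, 3) ≈ -1365.3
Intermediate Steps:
P = Rational(-7, 3) (P = Mul(7, Rational(-1, 3)) = Rational(-7, 3) ≈ -2.3333)
f = 8 (f = Mul(-8, Add(5, Mul(-1, 6))) = Mul(-8, Add(5, -6)) = Mul(-8, -1) = 8)
Function('b')(O, V) = 8
Function('X')(d, B) = 14 (Function('X')(d, B) = Add(6, Mul(8, 1)) = Add(6, 8) = 14)
Add(Mul(Mul(-10, Function('X')(3, 1)), P), -1692) = Add(Mul(Mul(-10, 14), Rational(-7, 3)), -1692) = Add(Mul(-140, Rational(-7, 3)), -1692) = Add(Rational(980, 3), -1692) = Rational(-4096, 3)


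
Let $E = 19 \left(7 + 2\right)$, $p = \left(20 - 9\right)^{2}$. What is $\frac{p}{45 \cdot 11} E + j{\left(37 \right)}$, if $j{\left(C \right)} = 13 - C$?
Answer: $\frac{89}{5} \approx 17.8$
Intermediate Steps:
$p = 121$ ($p = 11^{2} = 121$)
$E = 171$ ($E = 19 \cdot 9 = 171$)
$\frac{p}{45 \cdot 11} E + j{\left(37 \right)} = \frac{121}{45 \cdot 11} \cdot 171 + \left(13 - 37\right) = \frac{121}{495} \cdot 171 + \left(13 - 37\right) = 121 \cdot \frac{1}{495} \cdot 171 - 24 = \frac{11}{45} \cdot 171 - 24 = \frac{209}{5} - 24 = \frac{89}{5}$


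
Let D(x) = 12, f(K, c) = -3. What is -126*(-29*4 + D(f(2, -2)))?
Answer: 13104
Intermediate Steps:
-126*(-29*4 + D(f(2, -2))) = -126*(-29*4 + 12) = -126*(-116 + 12) = -126*(-104) = 13104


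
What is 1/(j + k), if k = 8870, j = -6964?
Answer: 1/1906 ≈ 0.00052466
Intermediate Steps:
1/(j + k) = 1/(-6964 + 8870) = 1/1906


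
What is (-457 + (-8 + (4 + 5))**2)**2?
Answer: 207936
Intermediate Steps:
(-457 + (-8 + (4 + 5))**2)**2 = (-457 + (-8 + 9)**2)**2 = (-457 + 1**2)**2 = (-457 + 1)**2 = (-456)**2 = 207936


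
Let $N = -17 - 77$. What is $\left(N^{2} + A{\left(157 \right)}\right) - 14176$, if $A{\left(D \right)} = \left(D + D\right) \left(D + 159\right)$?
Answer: $93884$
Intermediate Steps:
$A{\left(D \right)} = 2 D \left(159 + D\right)$
$N = -94$ ($N = -17 - 77 = -94$)
$\left(N^{2} + A{\left(157 \right)}\right) - 14176 = \left(\left(-94\right)^{2} + 2 \cdot 157 \left(159 + 157\right)\right) - 14176 = \left(8836 + 2 \cdot 157 \cdot 316\right) - 14176 = \left(8836 + 99224\right) - 14176 = 108060 - 14176 = 93884$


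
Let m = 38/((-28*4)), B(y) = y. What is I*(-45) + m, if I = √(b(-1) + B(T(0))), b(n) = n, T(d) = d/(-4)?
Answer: -19/56 - 45*I ≈ -0.33929 - 45.0*I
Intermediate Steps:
T(d) = -d/4 (T(d) = d*(-¼) = -d/4)
I
m = -19/56 (m = 38/(-112) = 38*(-1/112) = -19/56 ≈ -0.33929)
I*(-45) + m = I*(-45) - 19/56 = -45*I - 19/56 = -19/56 - 45*I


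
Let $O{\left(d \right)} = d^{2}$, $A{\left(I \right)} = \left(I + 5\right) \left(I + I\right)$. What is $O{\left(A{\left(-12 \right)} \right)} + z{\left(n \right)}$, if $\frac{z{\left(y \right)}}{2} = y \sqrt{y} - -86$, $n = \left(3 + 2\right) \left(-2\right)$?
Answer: $28396 - 20 i \sqrt{10} \approx 28396.0 - 63.246 i$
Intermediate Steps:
$n = -10$ ($n = 5 \left(-2\right) = -10$)
$z{\left(y \right)} = 172 + 2 y^{\frac{3}{2}}$ ($z{\left(y \right)} = 2 \left(y \sqrt{y} - -86\right) = 2 \left(y^{\frac{3}{2}} + 86\right) = 2 \left(86 + y^{\frac{3}{2}}\right) = 172 + 2 y^{\frac{3}{2}}$)
$A{\left(I \right)} = 2 I \left(5 + I\right)$ ($A{\left(I \right)} = \left(5 + I\right) 2 I = 2 I \left(5 + I\right)$)
$O{\left(A{\left(-12 \right)} \right)} + z{\left(n \right)} = \left(2 \left(-12\right) \left(5 - 12\right)\right)^{2} + \left(172 + 2 \left(-10\right)^{\frac{3}{2}}\right) = \left(2 \left(-12\right) \left(-7\right)\right)^{2} + \left(172 + 2 \left(- 10 i \sqrt{10}\right)\right) = 168^{2} + \left(172 - 20 i \sqrt{10}\right) = 28224 + \left(172 - 20 i \sqrt{10}\right) = 28396 - 20 i \sqrt{10}$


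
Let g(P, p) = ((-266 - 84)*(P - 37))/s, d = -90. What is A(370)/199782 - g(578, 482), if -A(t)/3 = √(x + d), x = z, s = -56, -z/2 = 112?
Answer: -13525/4 - I*√314/66594 ≈ -3381.3 - 0.00026609*I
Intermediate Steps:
z = -224 (z = -2*112 = -224)
x = -224
A(t) = -3*I*√314 (A(t) = -3*√(-224 - 90) = -3*I*√314)
g(P, p) = -925/4 + 25*P/4 (g(P, p) = ((-266 - 84)*(P - 37))/(-56) = -350*(-37 + P)*(-1/56) = (12950 - 350*P)*(-1/56) = -925/4 + 25*P/4)
A(370)/199782 - g(578, 482) = -3*I*√314/199782 - (-925/4 + (25/4)*578) = -3*I*√314*(1/199782) - (-925/4 + 7225/2) = -I*√314/66594 - 1*13525/4 = -I*√314/66594 - 13525/4 = -13525/4 - I*√314/66594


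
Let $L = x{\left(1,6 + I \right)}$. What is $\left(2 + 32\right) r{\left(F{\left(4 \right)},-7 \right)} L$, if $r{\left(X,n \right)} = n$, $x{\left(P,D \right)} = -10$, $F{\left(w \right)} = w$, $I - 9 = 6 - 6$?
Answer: $2380$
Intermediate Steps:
$I = 9$ ($I = 9 + \left(6 - 6\right) = 9 + 0 = 9$)
$L = -10$
$\left(2 + 32\right) r{\left(F{\left(4 \right)},-7 \right)} L = \left(2 + 32\right) \left(-7\right) \left(-10\right) = 34 \left(-7\right) \left(-10\right) = \left(-238\right) \left(-10\right) = 2380$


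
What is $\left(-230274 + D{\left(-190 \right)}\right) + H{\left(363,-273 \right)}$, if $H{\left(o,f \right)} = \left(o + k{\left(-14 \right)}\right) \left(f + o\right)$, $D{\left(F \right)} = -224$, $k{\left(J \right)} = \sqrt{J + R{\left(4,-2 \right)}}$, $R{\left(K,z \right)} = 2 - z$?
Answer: $-197828 + 90 i \sqrt{10} \approx -1.9783 \cdot 10^{5} + 284.6 i$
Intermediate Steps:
$k{\left(J \right)} = \sqrt{4 + J}$ ($k{\left(J \right)} = \sqrt{J + \left(2 - -2\right)} = \sqrt{J + \left(2 + 2\right)} = \sqrt{J + 4} = \sqrt{4 + J}$)
$H{\left(o,f \right)} = \left(f + o\right) \left(o + i \sqrt{10}\right)$ ($H{\left(o,f \right)} = \left(o + \sqrt{4 - 14}\right) \left(f + o\right) = \left(o + \sqrt{-10}\right) \left(f + o\right) = \left(o + i \sqrt{10}\right) \left(f + o\right) = \left(f + o\right) \left(o + i \sqrt{10}\right)$)
$\left(-230274 + D{\left(-190 \right)}\right) + H{\left(363,-273 \right)} = \left(-230274 - 224\right) + \left(363^{2} - 99099 + i \left(-273\right) \sqrt{10} + i 363 \sqrt{10}\right) = -230498 + \left(131769 - 99099 - 273 i \sqrt{10} + 363 i \sqrt{10}\right) = -230498 + \left(32670 + 90 i \sqrt{10}\right) = -197828 + 90 i \sqrt{10}$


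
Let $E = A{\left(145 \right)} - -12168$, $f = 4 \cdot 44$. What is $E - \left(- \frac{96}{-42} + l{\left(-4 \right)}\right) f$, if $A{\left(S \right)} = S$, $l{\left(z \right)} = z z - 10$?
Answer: $\frac{75983}{7} \approx 10855.0$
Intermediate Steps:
$l{\left(z \right)} = -10 + z^{2}$ ($l{\left(z \right)} = z^{2} - 10 = -10 + z^{2}$)
$f = 176$
$E = 12313$ ($E = 145 - -12168 = 145 + 12168 = 12313$)
$E - \left(- \frac{96}{-42} + l{\left(-4 \right)}\right) f = 12313 - \left(- \frac{96}{-42} - \left(10 - \left(-4\right)^{2}\right)\right) 176 = 12313 - \left(\left(-96\right) \left(- \frac{1}{42}\right) + \left(-10 + 16\right)\right) 176 = 12313 - \left(\frac{16}{7} + 6\right) 176 = 12313 - \frac{58}{7} \cdot 176 = 12313 - \frac{10208}{7} = \frac{75983}{7}$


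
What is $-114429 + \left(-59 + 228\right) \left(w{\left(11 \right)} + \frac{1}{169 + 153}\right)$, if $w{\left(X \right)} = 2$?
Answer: $- \frac{36737133}{322} \approx -1.1409 \cdot 10^{5}$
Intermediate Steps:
$-114429 + \left(-59 + 228\right) \left(w{\left(11 \right)} + \frac{1}{169 + 153}\right) = -114429 + \left(-59 + 228\right) \left(2 + \frac{1}{169 + 153}\right) = -114429 + 169 \left(2 + \frac{1}{322}\right) = -114429 + 169 \cdot \frac{645}{322} = -114429 + \frac{109005}{322} = - \frac{36737133}{322}$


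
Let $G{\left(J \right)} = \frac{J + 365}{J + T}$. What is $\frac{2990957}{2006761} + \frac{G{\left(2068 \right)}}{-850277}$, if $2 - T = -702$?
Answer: $\frac{2349861529779065}{1576623715864428} \approx 1.4904$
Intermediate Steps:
$T = 704$ ($T = 2 - -702 = 2 + 702 = 704$)
$G{\left(J \right)} = \frac{365 + J}{704 + J}$ ($G{\left(J \right)} = \frac{J + 365}{J + 704} = \frac{365 + J}{704 + J}$)
$\frac{2990957}{2006761} + \frac{G{\left(2068 \right)}}{-850277} = \frac{2990957}{2006761} + \frac{\frac{1}{704 + 2068} \left(365 + 2068\right)}{-850277} = 2990957 \cdot \frac{1}{2006761} + \frac{1}{2772} \cdot 2433 \left(- \frac{1}{850277}\right) = \frac{2990957}{2006761} + \frac{1}{2772} \cdot 2433 \left(- \frac{1}{850277}\right) = \frac{2990957}{2006761} + \frac{811}{924} \left(- \frac{1}{850277}\right) = \frac{2990957}{2006761} - \frac{811}{785655948} = \frac{2349861529779065}{1576623715864428}$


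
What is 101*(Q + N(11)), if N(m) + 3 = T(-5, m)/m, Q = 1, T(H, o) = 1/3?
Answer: -6565/33 ≈ -198.94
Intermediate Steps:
T(H, o) = ⅓ (T(H, o) = 1*(⅓) = ⅓)
N(m) = -3 + 1/(3*m)
101*(Q + N(11)) = 101*(1 + (-3 + (⅓)/11)) = 101*(1 + (-3 + (⅓)*(1/11))) = 101*(1 + (-3 + 1/33)) = 101*(1 - 98/33) = 101*(-65/33) = -6565/33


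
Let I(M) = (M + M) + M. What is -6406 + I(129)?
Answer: -6019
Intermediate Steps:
I(M) = 3*M (I(M) = 2*M + M = 3*M)
-6406 + I(129) = -6406 + 3*129 = -6406 + 387 = -6019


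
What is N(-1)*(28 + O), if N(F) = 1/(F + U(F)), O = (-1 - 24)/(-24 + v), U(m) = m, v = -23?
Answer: -1341/94 ≈ -14.266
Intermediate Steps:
O = 25/47 (O = (-1 - 24)/(-24 - 23) = -25/(-47) = -25*(-1/47) = 25/47 ≈ 0.53191)
N(F) = 1/(2*F) (N(F) = 1/(F + F) = 1/(2*F))
N(-1)*(28 + O) = ((½)/(-1))*(28 + 25/47) = ((½)*(-1))*(1341/47) = -½*1341/47 = -1341/94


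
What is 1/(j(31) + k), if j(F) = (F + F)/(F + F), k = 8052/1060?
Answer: 265/2278 ≈ 0.11633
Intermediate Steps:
k = 2013/265 (k = 8052*(1/1060) = 2013/265 ≈ 7.5962)
j(F) = 1 (j(F) = (2*F)/((2*F)) = (2*F)*(1/(2*F)) = 1)
1/(j(31) + k) = 1/(1 + 2013/265) = 1/(2278/265) = 265/2278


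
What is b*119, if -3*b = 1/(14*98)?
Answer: -17/588 ≈ -0.028912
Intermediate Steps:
b = -1/4116 (b = -1/(3*14*98) = -1/(42*98) = -1/3*1/1372 = -1/4116 ≈ -0.00024295)
b*119 = -1/4116*119 = -17/588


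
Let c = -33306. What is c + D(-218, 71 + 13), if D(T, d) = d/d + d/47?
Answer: -1565251/47 ≈ -33303.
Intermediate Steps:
D(T, d) = 1 + d/47 (D(T, d) = 1 + d*(1/47) = 1 + d/47)
c + D(-218, 71 + 13) = -33306 + (1 + (71 + 13)/47) = -33306 + (1 + (1/47)*84) = -33306 + (1 + 84/47) = -33306 + 131/47 = -1565251/47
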